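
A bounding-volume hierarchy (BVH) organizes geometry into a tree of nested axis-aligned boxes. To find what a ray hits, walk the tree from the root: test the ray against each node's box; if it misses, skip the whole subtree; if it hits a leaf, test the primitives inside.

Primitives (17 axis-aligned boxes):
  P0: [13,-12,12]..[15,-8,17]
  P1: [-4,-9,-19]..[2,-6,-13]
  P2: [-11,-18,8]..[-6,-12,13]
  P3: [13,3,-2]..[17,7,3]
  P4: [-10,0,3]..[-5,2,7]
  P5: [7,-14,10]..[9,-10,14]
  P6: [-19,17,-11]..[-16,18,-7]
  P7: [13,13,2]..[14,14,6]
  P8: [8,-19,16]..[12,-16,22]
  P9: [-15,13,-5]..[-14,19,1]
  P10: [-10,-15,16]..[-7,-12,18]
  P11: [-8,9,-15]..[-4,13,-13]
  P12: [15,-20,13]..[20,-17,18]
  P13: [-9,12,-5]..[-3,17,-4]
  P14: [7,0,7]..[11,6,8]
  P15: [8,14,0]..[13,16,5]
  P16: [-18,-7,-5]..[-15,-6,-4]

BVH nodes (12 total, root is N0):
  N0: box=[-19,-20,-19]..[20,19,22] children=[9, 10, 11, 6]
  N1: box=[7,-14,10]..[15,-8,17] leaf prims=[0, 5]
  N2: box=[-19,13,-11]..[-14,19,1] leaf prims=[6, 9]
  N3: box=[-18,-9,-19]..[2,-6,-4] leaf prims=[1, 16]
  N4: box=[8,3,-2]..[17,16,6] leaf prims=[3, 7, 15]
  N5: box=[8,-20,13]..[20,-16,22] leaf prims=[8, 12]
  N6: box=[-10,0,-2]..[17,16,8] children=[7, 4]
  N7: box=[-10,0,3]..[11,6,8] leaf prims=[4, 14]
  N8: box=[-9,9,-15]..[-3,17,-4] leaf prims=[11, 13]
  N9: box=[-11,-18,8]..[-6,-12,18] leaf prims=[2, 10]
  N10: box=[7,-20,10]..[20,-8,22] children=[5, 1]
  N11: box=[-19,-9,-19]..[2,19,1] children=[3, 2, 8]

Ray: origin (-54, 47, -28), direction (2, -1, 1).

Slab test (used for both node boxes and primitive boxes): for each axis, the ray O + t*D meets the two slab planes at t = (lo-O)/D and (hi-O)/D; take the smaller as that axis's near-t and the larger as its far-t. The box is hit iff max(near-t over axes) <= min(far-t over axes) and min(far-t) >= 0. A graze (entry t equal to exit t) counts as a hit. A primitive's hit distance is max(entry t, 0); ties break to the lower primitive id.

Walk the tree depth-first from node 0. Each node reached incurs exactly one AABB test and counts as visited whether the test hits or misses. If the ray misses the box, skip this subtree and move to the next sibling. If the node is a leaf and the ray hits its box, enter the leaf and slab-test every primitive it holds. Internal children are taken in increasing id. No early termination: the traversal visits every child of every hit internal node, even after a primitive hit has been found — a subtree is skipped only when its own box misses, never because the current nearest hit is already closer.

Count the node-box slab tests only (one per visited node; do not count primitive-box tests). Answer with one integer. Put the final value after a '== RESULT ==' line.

Traverse from the root:
N0 x:[35/2,37] y:[28,67] z:[9,50] -> hit [28,37], descend [6, 9, 10, 11]
  N6 x:[22,71/2] y:[31,47] z:[26,36] -> hit [31,71/2], descend [4, 7]
    N4 x:[31,71/2] y:[31,44] z:[26,34] -> hit [31,34] leaf, test {P3(miss), P7@t=67/2, P15@t=31}
    N7 x:[22,65/2] y:[41,47] z:[31,36] -> miss, prune
  N9 x:[43/2,24] y:[59,65] z:[36,46] -> miss, prune
  N10 x:[61/2,37] y:[55,67] z:[38,50] -> miss, prune
  N11 x:[35/2,28] y:[28,56] z:[9,29] -> hit [28,28], descend [2, 3, 8]
    N2 x:[35/2,20] y:[28,34] z:[17,29] -> miss, prune
    N3 x:[18,28] y:[53,56] z:[9,24] -> miss, prune
    N8 x:[45/2,51/2] y:[30,38] z:[13,24] -> miss, prune

10 AABB tests over nodes [0, 6, 4, 7, 9, 10, 11, 2, 3, 8]; 1 leaf entered; closest P15.

== RESULT ==
10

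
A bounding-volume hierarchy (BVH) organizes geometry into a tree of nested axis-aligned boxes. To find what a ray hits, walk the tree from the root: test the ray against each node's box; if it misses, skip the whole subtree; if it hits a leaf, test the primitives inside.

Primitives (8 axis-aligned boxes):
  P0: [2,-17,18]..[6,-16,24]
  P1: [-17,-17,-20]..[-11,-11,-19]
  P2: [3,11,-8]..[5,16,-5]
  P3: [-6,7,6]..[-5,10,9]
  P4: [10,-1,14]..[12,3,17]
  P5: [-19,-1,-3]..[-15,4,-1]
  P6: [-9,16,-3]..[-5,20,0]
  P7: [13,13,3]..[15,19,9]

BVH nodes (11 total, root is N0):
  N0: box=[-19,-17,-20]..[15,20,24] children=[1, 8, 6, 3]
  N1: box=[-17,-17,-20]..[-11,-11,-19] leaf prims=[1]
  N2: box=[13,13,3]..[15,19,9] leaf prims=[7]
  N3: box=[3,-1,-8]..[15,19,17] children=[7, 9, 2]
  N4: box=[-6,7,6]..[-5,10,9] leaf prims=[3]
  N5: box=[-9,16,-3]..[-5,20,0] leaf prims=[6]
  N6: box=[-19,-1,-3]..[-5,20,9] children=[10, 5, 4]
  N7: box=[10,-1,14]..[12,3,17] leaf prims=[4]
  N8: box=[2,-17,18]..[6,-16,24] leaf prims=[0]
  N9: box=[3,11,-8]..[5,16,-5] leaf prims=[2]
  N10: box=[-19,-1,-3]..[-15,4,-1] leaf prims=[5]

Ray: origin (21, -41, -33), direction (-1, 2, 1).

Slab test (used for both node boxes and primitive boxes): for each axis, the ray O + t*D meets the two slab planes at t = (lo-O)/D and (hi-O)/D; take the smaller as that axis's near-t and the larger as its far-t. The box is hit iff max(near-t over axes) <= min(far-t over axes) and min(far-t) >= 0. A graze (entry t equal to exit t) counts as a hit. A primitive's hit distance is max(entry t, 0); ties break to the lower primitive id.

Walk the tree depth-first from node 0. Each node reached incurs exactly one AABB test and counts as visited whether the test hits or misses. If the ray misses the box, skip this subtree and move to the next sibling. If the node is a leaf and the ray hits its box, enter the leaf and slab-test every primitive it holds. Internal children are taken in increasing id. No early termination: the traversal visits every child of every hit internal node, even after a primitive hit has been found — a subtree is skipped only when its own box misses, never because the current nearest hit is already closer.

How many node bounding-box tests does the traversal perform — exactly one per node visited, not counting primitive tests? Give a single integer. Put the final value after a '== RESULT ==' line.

Trace the traversal:
N0 x:[6,40] y:[12,61/2] z:[13,57] -> hit [13,61/2], descend [1, 3, 6, 8]
  N1 x:[32,38] y:[12,15] z:[13,14] -> miss, prune
  N3 x:[6,18] y:[20,30] z:[25,50] -> miss, prune
  N6 x:[26,40] y:[20,61/2] z:[30,42] -> hit [30,61/2], descend [4, 5, 10]
    N4 x:[26,27] y:[24,51/2] z:[39,42] -> miss, prune
    N5 x:[26,30] y:[57/2,61/2] z:[30,33] -> hit [30,30] leaf, test {P6@t=30}
    N10 x:[36,40] y:[20,45/2] z:[30,32] -> miss, prune
  N8 x:[15,19] y:[12,25/2] z:[51,57] -> miss, prune

Summary -> nodes [0, 1, 3, 6, 4, 5, 10, 8]; box-tests=8; leaf-entries=1; first=P6

== RESULT ==
8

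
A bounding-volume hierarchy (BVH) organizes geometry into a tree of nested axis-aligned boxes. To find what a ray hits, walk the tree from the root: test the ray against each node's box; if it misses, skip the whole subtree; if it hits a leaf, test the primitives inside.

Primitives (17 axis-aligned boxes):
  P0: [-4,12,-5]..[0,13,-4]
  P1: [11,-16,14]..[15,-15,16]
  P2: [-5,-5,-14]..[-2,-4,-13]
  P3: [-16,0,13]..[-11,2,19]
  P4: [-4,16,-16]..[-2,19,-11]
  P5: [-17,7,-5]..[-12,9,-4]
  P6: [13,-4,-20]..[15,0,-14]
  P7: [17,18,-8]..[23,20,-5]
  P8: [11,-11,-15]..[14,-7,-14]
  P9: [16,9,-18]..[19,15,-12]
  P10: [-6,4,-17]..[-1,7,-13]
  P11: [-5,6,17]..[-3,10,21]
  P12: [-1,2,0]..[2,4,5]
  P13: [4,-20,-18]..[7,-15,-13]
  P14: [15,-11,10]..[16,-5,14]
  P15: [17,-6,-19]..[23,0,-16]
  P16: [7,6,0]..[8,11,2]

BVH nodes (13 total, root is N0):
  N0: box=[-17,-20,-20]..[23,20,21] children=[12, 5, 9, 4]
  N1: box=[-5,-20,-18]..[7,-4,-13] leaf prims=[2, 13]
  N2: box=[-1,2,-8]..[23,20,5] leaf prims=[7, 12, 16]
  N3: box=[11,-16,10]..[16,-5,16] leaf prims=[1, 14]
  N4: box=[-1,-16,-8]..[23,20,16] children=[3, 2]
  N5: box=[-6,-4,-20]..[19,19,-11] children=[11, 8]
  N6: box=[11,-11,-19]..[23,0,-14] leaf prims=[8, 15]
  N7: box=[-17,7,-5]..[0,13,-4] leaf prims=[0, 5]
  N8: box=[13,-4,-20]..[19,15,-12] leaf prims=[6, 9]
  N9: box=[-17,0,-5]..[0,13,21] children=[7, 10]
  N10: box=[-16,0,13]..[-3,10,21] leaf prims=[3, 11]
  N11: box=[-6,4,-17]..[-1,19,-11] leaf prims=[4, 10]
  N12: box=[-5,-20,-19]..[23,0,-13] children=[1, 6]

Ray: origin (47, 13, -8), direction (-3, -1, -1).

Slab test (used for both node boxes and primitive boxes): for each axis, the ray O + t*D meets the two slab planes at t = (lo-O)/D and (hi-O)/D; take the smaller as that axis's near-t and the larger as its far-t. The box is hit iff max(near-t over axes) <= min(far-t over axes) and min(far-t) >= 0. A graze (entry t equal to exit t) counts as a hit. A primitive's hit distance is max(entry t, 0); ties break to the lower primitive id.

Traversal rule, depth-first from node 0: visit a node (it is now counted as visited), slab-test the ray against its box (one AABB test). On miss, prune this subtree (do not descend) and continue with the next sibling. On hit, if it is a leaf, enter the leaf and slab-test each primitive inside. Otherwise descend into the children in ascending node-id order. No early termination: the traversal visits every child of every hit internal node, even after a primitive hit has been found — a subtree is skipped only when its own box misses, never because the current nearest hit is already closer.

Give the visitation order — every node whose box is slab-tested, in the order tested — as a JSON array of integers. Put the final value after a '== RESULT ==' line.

Trace the traversal:
N0 x:[8,64/3] y:[-7,33] z:[-29,12] -> hit [8,12], descend [4, 5, 9, 12]
  N4 x:[8,16] y:[-7,29] z:[-24,0] -> miss, prune
  N5 x:[28/3,53/3] y:[-6,17] z:[3,12] -> hit [28/3,12], descend [8, 11]
    N8 x:[28/3,34/3] y:[-2,17] z:[4,12] -> hit [28/3,34/3] leaf, test {P6(miss), P9(miss)}
    N11 x:[16,53/3] y:[-6,9] z:[3,9] -> miss, prune
  N9 x:[47/3,64/3] y:[0,13] z:[-29,-3] -> miss, prune
  N12 x:[8,52/3] y:[13,33] z:[5,11] -> miss, prune

7 AABB tests over nodes [0, 4, 5, 8, 11, 9, 12]; 1 leaf entered; closest miss.

== RESULT ==
[0, 4, 5, 8, 11, 9, 12]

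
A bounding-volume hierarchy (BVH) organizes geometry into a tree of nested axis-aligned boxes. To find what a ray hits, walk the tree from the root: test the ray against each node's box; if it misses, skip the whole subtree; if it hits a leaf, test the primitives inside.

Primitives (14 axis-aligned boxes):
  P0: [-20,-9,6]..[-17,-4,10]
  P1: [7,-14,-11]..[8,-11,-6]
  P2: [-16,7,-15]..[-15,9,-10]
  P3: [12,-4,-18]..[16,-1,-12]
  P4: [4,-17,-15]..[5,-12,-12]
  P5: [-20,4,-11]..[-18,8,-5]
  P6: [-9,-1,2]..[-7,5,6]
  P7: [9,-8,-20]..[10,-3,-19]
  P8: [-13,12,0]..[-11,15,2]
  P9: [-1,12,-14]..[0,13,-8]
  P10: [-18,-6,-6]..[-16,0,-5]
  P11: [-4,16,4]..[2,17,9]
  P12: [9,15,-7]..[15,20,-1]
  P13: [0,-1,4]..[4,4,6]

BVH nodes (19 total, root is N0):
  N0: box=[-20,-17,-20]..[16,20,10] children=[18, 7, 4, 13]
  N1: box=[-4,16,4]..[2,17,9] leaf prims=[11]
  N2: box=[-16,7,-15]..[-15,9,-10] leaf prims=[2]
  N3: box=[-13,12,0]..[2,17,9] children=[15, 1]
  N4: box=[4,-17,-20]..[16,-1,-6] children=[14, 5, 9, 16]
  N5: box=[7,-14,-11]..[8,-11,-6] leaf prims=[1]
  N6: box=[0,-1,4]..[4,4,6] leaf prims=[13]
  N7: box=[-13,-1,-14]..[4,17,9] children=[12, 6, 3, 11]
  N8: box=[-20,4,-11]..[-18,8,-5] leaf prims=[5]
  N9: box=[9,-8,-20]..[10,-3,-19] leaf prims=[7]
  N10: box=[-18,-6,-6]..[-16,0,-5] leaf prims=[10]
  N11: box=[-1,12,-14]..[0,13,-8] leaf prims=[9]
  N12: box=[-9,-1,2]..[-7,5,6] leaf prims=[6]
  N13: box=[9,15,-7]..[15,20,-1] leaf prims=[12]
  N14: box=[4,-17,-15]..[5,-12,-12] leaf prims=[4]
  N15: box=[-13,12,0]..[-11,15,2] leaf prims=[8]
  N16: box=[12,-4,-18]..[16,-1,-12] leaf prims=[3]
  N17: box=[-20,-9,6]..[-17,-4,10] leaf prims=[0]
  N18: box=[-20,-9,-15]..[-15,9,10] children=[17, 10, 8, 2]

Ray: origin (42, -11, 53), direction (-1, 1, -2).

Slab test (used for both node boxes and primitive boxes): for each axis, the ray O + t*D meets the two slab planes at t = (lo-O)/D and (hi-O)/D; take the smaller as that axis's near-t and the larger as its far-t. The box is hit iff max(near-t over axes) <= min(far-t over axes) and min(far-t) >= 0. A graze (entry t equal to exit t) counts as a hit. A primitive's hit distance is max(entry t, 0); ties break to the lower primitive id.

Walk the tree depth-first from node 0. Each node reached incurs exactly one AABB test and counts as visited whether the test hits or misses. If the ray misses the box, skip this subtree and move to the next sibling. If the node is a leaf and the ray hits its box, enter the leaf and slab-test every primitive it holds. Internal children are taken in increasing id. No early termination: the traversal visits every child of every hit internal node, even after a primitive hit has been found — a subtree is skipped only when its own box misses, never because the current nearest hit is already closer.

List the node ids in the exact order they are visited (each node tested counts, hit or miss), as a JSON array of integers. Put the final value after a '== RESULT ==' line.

Traverse from the root:
N0 x:[26,62] y:[-6,31] z:[43/2,73/2] -> hit [26,31], descend [4, 7, 13, 18]
  N4 x:[26,38] y:[-6,10] z:[59/2,73/2] -> miss, prune
  N7 x:[38,55] y:[10,28] z:[22,67/2] -> miss, prune
  N13 x:[27,33] y:[26,31] z:[27,30] -> hit [27,30] leaf, test {P12@t=27}
  N18 x:[57,62] y:[2,20] z:[43/2,34] -> miss, prune

Visited [0, 4, 7, 13, 18]. Tests: 5 box, 1 leaf. Nearest: P12.

== RESULT ==
[0, 4, 7, 13, 18]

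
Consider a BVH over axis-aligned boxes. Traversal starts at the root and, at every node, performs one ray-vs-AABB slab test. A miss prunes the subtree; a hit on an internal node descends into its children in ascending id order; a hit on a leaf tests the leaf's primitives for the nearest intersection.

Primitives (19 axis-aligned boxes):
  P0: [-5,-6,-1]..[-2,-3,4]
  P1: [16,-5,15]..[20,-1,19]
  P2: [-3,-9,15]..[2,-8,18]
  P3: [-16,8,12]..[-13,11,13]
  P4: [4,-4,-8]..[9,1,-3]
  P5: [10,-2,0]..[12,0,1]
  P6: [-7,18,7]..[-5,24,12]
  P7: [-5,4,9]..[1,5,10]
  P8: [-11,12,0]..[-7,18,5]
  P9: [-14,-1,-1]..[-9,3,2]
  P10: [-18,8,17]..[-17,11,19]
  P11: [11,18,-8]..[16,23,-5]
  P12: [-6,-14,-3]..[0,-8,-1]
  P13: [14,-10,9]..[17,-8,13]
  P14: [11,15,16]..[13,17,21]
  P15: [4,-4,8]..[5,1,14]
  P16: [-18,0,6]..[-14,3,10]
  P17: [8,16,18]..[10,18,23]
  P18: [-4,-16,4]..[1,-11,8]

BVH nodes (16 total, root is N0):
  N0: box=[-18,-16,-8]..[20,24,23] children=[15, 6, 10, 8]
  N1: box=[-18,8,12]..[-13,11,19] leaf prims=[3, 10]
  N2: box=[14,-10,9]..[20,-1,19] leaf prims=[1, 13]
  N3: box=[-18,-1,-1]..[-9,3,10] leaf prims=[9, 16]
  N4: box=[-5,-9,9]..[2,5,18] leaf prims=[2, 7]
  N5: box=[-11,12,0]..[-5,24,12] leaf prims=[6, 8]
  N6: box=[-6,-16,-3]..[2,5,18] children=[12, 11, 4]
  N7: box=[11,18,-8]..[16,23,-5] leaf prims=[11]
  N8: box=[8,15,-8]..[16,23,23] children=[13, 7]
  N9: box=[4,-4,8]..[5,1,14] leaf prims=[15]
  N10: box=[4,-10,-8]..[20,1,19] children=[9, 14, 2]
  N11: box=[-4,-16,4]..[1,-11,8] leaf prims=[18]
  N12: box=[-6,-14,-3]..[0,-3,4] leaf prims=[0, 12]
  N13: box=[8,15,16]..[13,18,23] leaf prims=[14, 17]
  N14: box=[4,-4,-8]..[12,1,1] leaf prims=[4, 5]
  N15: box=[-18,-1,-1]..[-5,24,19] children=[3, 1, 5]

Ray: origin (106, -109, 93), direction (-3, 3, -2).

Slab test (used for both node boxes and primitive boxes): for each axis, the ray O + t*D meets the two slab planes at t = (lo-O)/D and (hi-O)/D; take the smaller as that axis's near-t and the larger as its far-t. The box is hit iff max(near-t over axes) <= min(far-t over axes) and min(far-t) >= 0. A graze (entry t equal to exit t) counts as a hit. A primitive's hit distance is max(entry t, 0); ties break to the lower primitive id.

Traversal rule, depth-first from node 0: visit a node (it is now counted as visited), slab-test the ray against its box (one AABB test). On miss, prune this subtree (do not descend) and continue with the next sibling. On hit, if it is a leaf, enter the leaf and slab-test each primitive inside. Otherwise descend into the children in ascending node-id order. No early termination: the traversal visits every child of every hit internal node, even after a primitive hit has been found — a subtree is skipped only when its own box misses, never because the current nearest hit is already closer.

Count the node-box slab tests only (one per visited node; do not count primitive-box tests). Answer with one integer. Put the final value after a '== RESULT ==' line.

Trace the traversal:
N0 x:[86/3,124/3] y:[31,133/3] z:[35,101/2] -> hit [35,124/3], descend [6, 8, 10, 15]
  N6 x:[104/3,112/3] y:[31,38] z:[75/2,48] -> miss, prune
  N8 x:[30,98/3] y:[124/3,44] z:[35,101/2] -> miss, prune
  N10 x:[86/3,34] y:[33,110/3] z:[37,101/2] -> miss, prune
  N15 x:[37,124/3] y:[36,133/3] z:[37,47] -> hit [37,124/3], descend [1, 3, 5]
    N1 x:[119/3,124/3] y:[39,40] z:[37,81/2] -> hit [119/3,40] leaf, test {P3@t=40, P10(miss)}
    N3 x:[115/3,124/3] y:[36,112/3] z:[83/2,47] -> miss, prune
    N5 x:[37,39] y:[121/3,133/3] z:[81/2,93/2] -> miss, prune

Summary -> nodes [0, 6, 8, 10, 15, 1, 3, 5]; box-tests=8; leaf-entries=1; first=P3

== RESULT ==
8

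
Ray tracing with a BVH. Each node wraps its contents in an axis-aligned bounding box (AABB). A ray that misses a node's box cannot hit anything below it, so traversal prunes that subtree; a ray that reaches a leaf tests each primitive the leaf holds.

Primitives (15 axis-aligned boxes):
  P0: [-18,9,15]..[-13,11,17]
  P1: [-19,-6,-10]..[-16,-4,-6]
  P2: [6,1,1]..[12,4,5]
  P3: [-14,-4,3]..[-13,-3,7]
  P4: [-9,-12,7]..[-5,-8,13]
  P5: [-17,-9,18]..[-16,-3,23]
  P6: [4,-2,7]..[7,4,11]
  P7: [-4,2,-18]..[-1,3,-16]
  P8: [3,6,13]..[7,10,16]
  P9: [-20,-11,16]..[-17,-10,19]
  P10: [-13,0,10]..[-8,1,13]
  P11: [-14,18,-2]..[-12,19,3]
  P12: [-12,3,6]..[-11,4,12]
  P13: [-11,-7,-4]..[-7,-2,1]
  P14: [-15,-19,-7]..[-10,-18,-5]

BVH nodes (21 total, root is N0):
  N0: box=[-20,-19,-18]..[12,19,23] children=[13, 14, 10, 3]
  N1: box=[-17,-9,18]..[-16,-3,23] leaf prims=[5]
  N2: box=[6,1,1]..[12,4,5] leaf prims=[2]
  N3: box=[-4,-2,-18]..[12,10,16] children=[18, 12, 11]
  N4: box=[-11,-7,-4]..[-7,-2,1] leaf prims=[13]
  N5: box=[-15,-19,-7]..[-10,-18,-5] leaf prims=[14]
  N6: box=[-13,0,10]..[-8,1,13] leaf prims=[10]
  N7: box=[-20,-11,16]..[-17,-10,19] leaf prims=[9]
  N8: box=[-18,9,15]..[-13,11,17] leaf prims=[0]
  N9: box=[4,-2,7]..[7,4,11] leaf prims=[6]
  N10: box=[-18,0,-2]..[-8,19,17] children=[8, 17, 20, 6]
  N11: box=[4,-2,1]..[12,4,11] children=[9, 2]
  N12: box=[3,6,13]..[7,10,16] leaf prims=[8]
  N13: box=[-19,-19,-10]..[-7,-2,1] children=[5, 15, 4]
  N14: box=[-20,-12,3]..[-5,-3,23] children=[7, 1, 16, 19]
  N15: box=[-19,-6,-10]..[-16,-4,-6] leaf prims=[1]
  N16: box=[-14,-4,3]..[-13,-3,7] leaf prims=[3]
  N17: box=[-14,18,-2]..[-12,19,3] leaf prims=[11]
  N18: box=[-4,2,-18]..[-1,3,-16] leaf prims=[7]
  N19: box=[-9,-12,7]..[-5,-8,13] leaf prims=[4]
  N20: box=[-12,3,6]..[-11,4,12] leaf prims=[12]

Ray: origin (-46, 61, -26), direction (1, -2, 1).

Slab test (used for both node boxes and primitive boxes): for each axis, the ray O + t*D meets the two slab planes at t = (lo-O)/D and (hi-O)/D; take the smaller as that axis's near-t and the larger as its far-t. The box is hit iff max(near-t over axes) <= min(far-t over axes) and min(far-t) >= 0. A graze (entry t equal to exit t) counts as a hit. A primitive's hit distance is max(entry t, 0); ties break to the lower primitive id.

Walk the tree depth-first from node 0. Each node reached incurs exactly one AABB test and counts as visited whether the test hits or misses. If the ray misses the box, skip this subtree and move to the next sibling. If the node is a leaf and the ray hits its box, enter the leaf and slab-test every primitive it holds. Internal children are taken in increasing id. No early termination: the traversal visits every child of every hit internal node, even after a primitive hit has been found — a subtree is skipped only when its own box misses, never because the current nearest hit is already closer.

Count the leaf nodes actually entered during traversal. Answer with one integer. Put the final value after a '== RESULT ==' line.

Walk:
N0 x:[26,58] y:[21,40] z:[8,49] -> hit [26,40], descend [3, 10, 13, 14]
  N3 x:[42,58] y:[51/2,63/2] z:[8,42] -> miss, prune
  N10 x:[28,38] y:[21,61/2] z:[24,43] -> hit [28,61/2], descend [6, 8, 17, 20]
    N6 x:[33,38] y:[30,61/2] z:[36,39] -> miss, prune
    N8 x:[28,33] y:[25,26] z:[41,43] -> miss, prune
    N17 x:[32,34] y:[21,43/2] z:[24,29] -> miss, prune
    N20 x:[34,35] y:[57/2,29] z:[32,38] -> miss, prune
  N13 x:[27,39] y:[63/2,40] z:[16,27] -> miss, prune
  N14 x:[26,41] y:[32,73/2] z:[29,49] -> hit [32,73/2], descend [1, 7, 16, 19]
    N1 x:[29,30] y:[32,35] z:[44,49] -> miss, prune
    N7 x:[26,29] y:[71/2,36] z:[42,45] -> miss, prune
    N16 x:[32,33] y:[32,65/2] z:[29,33] -> hit [32,65/2] leaf, test {P3@t=32}
    N19 x:[37,41] y:[69/2,73/2] z:[33,39] -> miss, prune

order=[0, 3, 10, 6, 8, 17, 20, 13, 14, 1, 7, 16, 19]  |boxes|=13  |leaves|=1  hit=P3

== RESULT ==
1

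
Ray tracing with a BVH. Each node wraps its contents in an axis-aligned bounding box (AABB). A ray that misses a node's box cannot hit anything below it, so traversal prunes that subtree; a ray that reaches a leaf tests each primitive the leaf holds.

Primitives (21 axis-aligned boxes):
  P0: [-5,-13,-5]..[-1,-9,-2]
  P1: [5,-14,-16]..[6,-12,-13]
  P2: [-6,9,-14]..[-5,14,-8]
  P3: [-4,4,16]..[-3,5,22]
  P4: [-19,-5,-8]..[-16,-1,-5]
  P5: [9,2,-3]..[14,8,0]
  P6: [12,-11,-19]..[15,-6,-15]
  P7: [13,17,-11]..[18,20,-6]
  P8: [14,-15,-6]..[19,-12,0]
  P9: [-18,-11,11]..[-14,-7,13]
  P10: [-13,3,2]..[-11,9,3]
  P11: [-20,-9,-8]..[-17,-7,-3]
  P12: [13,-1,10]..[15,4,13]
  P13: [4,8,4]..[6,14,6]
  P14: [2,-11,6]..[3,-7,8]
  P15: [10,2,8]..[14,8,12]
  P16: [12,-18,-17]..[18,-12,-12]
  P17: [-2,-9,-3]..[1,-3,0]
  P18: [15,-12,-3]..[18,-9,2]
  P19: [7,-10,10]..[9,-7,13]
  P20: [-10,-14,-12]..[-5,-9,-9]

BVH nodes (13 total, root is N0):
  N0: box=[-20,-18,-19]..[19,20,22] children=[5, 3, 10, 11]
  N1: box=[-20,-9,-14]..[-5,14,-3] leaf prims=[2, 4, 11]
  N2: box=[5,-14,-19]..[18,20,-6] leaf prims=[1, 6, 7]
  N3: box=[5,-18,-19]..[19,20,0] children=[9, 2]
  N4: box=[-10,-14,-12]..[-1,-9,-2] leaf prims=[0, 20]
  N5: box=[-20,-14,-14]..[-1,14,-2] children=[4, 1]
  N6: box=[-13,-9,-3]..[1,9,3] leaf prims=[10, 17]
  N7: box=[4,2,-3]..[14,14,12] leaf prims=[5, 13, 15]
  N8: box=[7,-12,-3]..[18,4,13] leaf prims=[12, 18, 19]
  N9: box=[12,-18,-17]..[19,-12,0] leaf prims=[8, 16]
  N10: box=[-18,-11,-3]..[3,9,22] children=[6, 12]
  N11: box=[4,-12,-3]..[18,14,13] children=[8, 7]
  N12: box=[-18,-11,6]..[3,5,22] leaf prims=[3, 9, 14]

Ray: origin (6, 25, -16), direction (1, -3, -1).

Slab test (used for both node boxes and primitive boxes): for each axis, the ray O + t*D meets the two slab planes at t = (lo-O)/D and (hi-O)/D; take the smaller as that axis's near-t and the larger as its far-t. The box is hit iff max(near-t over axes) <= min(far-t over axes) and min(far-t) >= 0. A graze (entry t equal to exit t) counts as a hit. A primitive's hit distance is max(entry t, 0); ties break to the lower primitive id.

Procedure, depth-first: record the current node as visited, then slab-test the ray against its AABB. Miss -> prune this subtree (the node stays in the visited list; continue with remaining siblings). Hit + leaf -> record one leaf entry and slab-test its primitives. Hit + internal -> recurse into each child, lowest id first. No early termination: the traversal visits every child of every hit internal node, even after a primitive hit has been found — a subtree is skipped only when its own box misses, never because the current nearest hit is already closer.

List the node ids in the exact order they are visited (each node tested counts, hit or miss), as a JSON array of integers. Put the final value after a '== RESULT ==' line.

Walk:
N0 x:[-26,13] y:[5/3,43/3] z:[-38,3] -> hit [5/3,3], descend [3, 5, 10, 11]
  N3 x:[-1,13] y:[5/3,43/3] z:[-16,3] -> hit [5/3,3], descend [2, 9]
    N2 x:[-1,12] y:[5/3,13] z:[-10,3] -> hit [5/3,3] leaf, test {P1(miss), P6(miss), P7(miss)}
    N9 x:[6,13] y:[37/3,43/3] z:[-16,1] -> miss, prune
  N5 x:[-26,-7] y:[11/3,13] z:[-14,-2] -> miss, prune
  N10 x:[-24,-3] y:[16/3,12] z:[-38,-13] -> miss, prune
  N11 x:[-2,12] y:[11/3,37/3] z:[-29,-13] -> miss, prune

7 AABB tests over nodes [0, 3, 2, 9, 5, 10, 11]; 1 leaf entered; closest miss.

== RESULT ==
[0, 3, 2, 9, 5, 10, 11]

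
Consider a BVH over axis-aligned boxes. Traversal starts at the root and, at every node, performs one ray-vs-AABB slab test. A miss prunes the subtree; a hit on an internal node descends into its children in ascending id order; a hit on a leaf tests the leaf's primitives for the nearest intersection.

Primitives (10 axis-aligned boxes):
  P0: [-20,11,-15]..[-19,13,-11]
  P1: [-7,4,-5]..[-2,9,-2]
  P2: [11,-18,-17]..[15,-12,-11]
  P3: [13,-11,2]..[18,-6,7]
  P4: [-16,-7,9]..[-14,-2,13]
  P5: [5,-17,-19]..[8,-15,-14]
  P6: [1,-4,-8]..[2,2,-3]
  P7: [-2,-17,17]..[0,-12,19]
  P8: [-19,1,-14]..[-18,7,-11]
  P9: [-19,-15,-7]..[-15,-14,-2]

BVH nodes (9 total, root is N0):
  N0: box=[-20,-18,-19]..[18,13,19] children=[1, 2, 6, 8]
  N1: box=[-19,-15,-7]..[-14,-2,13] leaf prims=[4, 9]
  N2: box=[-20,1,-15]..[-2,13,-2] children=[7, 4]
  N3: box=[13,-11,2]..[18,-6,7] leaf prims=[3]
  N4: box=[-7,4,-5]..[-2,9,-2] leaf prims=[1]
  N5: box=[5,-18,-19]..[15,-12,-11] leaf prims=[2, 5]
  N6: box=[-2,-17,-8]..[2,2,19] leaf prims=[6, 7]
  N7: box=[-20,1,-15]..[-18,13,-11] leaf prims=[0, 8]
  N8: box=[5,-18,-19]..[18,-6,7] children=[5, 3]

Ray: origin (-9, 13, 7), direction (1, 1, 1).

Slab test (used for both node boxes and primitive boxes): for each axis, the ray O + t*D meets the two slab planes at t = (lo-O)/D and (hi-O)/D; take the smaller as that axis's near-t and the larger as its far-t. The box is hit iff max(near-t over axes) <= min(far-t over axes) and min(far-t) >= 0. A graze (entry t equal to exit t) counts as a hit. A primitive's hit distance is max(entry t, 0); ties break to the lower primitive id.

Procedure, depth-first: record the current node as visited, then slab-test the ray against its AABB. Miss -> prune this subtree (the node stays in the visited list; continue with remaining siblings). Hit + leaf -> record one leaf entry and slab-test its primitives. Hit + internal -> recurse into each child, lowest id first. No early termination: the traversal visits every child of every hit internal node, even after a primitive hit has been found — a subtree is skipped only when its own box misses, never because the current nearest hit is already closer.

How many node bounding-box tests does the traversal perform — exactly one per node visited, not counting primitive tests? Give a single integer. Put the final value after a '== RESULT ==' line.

Walk:
N0 x:[-11,27] y:[-31,0] z:[-26,12] -> hit [-11,0], descend [1, 2, 6, 8]
  N1 x:[-10,-5] y:[-28,-15] z:[-14,6] -> miss, prune
  N2 x:[-11,7] y:[-12,0] z:[-22,-9] -> miss, prune
  N6 x:[7,11] y:[-30,-11] z:[-15,12] -> miss, prune
  N8 x:[14,27] y:[-31,-19] z:[-26,0] -> miss, prune

order=[0, 1, 2, 6, 8]  |boxes|=5  |leaves|=0  hit=miss

== RESULT ==
5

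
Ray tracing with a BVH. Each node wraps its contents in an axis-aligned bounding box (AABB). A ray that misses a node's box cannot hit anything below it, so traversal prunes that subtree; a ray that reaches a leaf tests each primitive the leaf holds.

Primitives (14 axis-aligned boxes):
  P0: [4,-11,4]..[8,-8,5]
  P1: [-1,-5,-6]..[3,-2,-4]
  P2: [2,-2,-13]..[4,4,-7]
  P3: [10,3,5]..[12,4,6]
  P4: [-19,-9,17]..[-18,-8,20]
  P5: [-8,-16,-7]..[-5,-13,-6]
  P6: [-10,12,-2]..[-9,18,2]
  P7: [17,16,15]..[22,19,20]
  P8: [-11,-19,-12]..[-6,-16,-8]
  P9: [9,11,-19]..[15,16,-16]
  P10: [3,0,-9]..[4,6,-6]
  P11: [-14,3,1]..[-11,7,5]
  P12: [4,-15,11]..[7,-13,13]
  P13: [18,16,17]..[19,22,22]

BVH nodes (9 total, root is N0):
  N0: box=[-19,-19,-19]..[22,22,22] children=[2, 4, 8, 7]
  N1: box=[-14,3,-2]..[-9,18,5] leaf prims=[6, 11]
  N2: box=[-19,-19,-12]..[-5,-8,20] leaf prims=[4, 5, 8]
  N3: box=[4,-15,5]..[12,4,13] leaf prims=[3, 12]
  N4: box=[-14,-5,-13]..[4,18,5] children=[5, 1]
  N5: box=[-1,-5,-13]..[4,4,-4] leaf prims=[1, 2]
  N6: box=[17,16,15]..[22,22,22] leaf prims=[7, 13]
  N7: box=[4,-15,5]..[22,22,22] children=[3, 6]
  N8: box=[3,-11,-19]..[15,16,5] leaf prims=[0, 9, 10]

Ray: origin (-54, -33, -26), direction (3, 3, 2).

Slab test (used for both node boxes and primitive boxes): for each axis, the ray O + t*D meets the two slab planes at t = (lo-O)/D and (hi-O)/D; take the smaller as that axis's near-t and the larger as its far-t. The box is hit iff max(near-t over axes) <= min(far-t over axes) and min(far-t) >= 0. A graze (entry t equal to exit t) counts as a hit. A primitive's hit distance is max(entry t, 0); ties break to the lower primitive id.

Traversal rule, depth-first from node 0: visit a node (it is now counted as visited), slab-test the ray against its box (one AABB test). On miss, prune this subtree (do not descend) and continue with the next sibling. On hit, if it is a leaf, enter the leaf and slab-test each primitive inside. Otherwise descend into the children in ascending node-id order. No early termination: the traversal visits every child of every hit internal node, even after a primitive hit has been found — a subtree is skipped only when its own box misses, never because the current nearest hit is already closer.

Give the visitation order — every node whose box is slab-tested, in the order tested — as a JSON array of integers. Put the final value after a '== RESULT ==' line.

Trace the traversal:
N0 x:[35/3,76/3] y:[14/3,55/3] z:[7/2,24] -> hit [35/3,55/3], descend [2, 4, 7, 8]
  N2 x:[35/3,49/3] y:[14/3,25/3] z:[7,23] -> miss, prune
  N4 x:[40/3,58/3] y:[28/3,17] z:[13/2,31/2] -> hit [40/3,31/2], descend [1, 5]
    N1 x:[40/3,15] y:[12,17] z:[12,31/2] -> hit [40/3,15] leaf, test {P6(miss), P11(miss)}
    N5 x:[53/3,58/3] y:[28/3,37/3] z:[13/2,11] -> miss, prune
  N7 x:[58/3,76/3] y:[6,55/3] z:[31/2,24] -> miss, prune
  N8 x:[19,23] y:[22/3,49/3] z:[7/2,31/2] -> miss, prune

7 AABB tests over nodes [0, 2, 4, 1, 5, 7, 8]; 1 leaf entered; closest miss.

== RESULT ==
[0, 2, 4, 1, 5, 7, 8]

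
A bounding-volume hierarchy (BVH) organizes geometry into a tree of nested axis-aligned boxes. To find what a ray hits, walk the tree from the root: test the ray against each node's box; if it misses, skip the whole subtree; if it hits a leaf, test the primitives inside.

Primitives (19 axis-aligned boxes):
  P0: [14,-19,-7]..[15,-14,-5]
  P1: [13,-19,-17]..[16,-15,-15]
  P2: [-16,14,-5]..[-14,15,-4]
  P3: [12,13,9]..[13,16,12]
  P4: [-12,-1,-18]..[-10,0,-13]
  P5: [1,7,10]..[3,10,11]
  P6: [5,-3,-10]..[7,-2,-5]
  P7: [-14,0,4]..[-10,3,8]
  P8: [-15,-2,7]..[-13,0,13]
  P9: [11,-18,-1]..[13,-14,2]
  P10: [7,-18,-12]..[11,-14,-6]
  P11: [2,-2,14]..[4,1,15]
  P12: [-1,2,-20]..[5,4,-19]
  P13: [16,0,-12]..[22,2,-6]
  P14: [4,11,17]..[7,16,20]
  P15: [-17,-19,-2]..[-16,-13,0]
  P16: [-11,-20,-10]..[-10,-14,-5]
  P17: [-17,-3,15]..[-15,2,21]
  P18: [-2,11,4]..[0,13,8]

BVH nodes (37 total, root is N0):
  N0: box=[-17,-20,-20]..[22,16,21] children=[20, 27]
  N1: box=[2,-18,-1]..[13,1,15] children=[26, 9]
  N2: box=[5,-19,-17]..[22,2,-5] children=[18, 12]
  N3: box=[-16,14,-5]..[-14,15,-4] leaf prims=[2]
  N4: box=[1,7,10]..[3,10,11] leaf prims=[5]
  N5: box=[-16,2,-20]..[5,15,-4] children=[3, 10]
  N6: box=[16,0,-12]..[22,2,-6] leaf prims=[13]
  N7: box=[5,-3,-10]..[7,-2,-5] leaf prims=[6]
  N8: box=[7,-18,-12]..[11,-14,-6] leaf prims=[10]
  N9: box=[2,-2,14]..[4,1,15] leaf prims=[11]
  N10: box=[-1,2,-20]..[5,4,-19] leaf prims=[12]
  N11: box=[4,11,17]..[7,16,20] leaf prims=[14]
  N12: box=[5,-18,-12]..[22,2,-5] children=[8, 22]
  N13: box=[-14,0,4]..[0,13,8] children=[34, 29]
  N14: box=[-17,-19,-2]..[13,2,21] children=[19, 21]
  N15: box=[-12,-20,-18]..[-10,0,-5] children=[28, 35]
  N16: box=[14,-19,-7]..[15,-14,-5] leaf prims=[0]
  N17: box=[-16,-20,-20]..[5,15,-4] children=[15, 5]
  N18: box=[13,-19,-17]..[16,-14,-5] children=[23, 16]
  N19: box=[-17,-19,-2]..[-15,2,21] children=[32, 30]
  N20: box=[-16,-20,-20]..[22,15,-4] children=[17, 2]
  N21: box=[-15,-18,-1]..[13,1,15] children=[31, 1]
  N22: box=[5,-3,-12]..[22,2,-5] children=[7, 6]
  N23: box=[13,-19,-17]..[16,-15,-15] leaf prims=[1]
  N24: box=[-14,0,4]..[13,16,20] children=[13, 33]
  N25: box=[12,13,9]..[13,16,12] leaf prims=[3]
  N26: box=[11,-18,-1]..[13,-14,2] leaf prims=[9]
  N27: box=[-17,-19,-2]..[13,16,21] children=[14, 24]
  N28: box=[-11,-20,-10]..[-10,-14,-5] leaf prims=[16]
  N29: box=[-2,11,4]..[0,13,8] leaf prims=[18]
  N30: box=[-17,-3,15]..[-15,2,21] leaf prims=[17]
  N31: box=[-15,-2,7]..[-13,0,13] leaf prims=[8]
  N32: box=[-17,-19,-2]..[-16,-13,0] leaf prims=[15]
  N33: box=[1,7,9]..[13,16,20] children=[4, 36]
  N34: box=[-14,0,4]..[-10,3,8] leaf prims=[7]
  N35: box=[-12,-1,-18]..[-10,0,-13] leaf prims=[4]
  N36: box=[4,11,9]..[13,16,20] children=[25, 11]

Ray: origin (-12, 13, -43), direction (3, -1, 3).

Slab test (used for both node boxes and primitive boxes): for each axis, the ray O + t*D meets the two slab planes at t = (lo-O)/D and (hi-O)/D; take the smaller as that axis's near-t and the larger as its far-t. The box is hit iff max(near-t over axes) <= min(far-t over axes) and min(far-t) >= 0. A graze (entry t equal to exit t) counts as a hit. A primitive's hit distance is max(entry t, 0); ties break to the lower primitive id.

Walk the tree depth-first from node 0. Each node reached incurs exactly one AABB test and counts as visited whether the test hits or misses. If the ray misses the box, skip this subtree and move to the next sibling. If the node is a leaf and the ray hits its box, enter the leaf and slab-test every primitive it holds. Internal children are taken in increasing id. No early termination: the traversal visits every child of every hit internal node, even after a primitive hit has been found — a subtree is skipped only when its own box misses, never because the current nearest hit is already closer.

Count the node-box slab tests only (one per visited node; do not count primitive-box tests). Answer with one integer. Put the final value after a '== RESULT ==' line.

Trace the traversal:
N0 x:[-5/3,34/3] y:[-3,33] z:[23/3,64/3] -> hit [23/3,34/3], descend [20, 27]
  N20 x:[-4/3,34/3] y:[-2,33] z:[23/3,13] -> hit [23/3,34/3], descend [2, 17]
    N2 x:[17/3,34/3] y:[11,32] z:[26/3,38/3] -> hit [11,34/3], descend [12, 18]
      N12 x:[17/3,34/3] y:[11,31] z:[31/3,38/3] -> hit [11,34/3], descend [8, 22]
        N8 x:[19/3,23/3] y:[27,31] z:[31/3,37/3] -> miss, prune
        N22 x:[17/3,34/3] y:[11,16] z:[31/3,38/3] -> hit [11,34/3], descend [6, 7]
          N6 x:[28/3,34/3] y:[11,13] z:[31/3,37/3] -> hit [11,34/3] leaf, test {P13@t=11}
          N7 x:[17/3,19/3] y:[15,16] z:[11,38/3] -> miss, prune
      N18 x:[25/3,28/3] y:[27,32] z:[26/3,38/3] -> miss, prune
    N17 x:[-4/3,17/3] y:[-2,33] z:[23/3,13] -> miss, prune
  N27 x:[-5/3,25/3] y:[-3,32] z:[41/3,64/3] -> miss, prune

order=[0, 20, 2, 12, 8, 22, 6, 7, 18, 17, 27]  |boxes|=11  |leaves|=1  hit=P13

== RESULT ==
11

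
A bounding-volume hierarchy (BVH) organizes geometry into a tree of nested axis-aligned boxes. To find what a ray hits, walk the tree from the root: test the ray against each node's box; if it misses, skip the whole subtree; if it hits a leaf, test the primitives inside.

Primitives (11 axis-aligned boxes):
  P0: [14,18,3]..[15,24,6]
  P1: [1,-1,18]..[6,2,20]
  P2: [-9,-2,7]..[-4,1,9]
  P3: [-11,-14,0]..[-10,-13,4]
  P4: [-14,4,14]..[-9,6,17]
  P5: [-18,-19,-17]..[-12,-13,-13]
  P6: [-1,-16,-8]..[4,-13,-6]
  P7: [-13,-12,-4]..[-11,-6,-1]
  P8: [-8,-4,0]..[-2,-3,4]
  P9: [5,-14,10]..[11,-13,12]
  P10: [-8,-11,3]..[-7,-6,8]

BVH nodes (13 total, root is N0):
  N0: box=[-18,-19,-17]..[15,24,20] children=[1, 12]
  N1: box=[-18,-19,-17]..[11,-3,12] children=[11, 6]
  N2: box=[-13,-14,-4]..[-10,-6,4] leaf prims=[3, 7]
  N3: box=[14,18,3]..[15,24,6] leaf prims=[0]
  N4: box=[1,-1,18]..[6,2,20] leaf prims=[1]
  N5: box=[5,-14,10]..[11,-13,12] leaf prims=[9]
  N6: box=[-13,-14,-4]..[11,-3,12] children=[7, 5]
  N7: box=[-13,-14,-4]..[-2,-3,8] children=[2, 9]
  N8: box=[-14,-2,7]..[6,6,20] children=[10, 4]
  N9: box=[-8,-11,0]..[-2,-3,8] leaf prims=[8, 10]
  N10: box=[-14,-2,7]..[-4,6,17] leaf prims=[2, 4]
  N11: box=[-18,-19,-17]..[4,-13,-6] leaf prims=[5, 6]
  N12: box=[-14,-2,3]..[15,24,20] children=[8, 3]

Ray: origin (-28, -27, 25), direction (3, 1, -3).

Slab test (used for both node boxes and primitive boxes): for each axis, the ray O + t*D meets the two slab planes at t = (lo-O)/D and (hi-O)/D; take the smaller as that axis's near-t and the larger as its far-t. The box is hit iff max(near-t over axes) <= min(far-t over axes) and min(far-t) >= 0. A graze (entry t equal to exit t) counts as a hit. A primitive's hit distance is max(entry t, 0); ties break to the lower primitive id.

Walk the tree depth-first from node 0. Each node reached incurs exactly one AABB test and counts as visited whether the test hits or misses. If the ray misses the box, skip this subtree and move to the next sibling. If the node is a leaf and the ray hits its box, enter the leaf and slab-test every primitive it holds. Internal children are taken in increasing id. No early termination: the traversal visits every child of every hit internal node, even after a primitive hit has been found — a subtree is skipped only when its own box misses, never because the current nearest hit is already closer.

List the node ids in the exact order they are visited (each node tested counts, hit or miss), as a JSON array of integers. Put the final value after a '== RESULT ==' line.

Trace the traversal:
N0 x:[10/3,43/3] y:[8,51] z:[5/3,14] -> hit [8,14], descend [1, 12]
  N1 x:[10/3,13] y:[8,24] z:[13/3,14] -> hit [8,13], descend [6, 11]
    N6 x:[5,13] y:[13,24] z:[13/3,29/3] -> miss, prune
    N11 x:[10/3,32/3] y:[8,14] z:[31/3,14] -> hit [31/3,32/3] leaf, test {P5(miss), P6(miss)}
  N12 x:[14/3,43/3] y:[25,51] z:[5/3,22/3] -> miss, prune

Summary -> nodes [0, 1, 6, 11, 12]; box-tests=5; leaf-entries=1; first=miss

== RESULT ==
[0, 1, 6, 11, 12]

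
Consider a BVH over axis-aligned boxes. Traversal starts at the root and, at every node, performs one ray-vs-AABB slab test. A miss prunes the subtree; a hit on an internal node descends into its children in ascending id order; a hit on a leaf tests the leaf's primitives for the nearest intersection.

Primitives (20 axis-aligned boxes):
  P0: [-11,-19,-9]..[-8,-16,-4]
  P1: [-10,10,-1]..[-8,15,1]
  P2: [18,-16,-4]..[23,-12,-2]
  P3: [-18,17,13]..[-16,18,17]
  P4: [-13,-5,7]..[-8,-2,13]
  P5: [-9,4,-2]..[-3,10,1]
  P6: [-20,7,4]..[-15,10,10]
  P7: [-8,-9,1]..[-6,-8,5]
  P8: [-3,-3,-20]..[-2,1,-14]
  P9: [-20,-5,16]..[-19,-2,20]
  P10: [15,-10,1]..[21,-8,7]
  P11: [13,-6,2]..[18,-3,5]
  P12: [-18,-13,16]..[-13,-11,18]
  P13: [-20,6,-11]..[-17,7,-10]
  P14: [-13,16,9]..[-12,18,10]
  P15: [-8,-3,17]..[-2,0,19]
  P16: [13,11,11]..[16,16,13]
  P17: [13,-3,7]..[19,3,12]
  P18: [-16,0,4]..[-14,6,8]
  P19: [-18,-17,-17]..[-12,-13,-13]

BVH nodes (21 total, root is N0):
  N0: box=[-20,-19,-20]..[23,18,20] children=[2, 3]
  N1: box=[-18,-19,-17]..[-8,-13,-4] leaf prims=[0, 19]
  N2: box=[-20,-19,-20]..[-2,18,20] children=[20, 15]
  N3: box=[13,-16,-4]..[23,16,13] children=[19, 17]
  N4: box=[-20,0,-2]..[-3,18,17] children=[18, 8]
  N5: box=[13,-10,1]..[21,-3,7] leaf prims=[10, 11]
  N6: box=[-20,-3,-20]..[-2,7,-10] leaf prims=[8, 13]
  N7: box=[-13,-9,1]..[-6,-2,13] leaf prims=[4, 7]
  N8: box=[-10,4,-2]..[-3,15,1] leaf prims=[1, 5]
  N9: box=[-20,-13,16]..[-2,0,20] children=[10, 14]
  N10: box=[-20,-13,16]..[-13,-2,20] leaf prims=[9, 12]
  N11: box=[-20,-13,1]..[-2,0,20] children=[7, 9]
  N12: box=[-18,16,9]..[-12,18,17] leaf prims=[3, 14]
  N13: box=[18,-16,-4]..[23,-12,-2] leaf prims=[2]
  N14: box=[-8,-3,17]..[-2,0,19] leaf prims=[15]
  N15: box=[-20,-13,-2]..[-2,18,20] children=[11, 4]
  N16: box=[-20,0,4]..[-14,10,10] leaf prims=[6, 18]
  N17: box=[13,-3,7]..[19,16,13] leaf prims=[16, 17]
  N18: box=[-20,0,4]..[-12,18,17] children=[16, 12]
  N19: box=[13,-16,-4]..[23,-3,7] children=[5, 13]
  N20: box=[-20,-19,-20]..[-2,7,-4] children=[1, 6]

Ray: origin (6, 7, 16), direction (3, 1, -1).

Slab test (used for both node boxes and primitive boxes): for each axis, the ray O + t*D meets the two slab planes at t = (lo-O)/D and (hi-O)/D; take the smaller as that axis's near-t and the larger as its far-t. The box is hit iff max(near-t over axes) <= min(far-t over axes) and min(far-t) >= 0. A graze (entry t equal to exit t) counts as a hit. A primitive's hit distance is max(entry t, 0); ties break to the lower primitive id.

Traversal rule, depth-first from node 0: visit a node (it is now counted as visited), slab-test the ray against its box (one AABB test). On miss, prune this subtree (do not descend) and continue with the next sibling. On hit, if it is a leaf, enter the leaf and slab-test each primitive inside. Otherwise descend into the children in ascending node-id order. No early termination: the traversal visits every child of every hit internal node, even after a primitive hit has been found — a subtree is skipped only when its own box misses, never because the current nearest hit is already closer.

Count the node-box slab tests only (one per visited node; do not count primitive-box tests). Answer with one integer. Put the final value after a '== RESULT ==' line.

Trace the traversal:
N0 x:[-26/3,17/3] y:[-26,11] z:[-4,36] -> hit [-4,17/3], descend [2, 3]
  N2 x:[-26/3,-8/3] y:[-26,11] z:[-4,36] -> miss, prune
  N3 x:[7/3,17/3] y:[-23,9] z:[3,20] -> hit [3,17/3], descend [17, 19]
    N17 x:[7/3,13/3] y:[-10,9] z:[3,9] -> hit [3,13/3] leaf, test {P16(miss), P17(miss)}
    N19 x:[7/3,17/3] y:[-23,-10] z:[9,20] -> miss, prune

Summary -> nodes [0, 2, 3, 17, 19]; box-tests=5; leaf-entries=1; first=miss

== RESULT ==
5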